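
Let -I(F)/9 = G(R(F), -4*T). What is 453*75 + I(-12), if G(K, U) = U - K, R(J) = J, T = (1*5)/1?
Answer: 34047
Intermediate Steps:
T = 5 (T = 5*1 = 5)
I(F) = 180 + 9*F (I(F) = -9*(-4*5 - F) = -9*(-20 - F) = 180 + 9*F)
453*75 + I(-12) = 453*75 + (180 + 9*(-12)) = 33975 + (180 - 108) = 33975 + 72 = 34047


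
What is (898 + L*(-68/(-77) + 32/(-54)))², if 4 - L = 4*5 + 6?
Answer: 28396968196/35721 ≈ 7.9497e+5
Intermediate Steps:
L = -22 (L = 4 - (4*5 + 6) = 4 - (20 + 6) = 4 - 1*26 = 4 - 26 = -22)
(898 + L*(-68/(-77) + 32/(-54)))² = (898 - 22*(-68/(-77) + 32/(-54)))² = (898 - 22*(-68*(-1/77) + 32*(-1/54)))² = (898 - 22*(68/77 - 16/27))² = (898 - 22*604/2079)² = (898 - 1208/189)² = (168514/189)² = 28396968196/35721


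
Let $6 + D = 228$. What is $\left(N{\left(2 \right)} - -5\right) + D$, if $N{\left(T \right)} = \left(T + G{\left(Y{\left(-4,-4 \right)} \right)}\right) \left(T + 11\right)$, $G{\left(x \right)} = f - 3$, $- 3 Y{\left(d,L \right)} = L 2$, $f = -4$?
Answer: $162$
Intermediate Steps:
$D = 222$ ($D = -6 + 228 = 222$)
$Y{\left(d,L \right)} = - \frac{2 L}{3}$ ($Y{\left(d,L \right)} = - \frac{L 2}{3} = - \frac{2 L}{3}$)
$G{\left(x \right)} = -7$ ($G{\left(x \right)} = -4 - 3 = -7$)
$N{\left(T \right)} = \left(-7 + T\right) \left(11 + T\right)$ ($N{\left(T \right)} = \left(T - 7\right) \left(T + 11\right) = \left(-7 + T\right) \left(11 + T\right)$)
$\left(N{\left(2 \right)} - -5\right) + D = \left(\left(-77 + 2^{2} + 4 \cdot 2\right) - -5\right) + 222 = \left(\left(-77 + 4 + 8\right) + \left(-96 + 101\right)\right) + 222 = \left(-65 + 5\right) + 222 = -60 + 222 = 162$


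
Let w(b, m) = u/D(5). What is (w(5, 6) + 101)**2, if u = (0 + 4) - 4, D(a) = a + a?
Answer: 10201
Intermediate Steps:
D(a) = 2*a
u = 0 (u = 4 - 4 = 0)
w(b, m) = 0 (w(b, m) = 0/((2*5)) = 0/10 = 0*(1/10) = 0)
(w(5, 6) + 101)**2 = (0 + 101)**2 = 101**2 = 10201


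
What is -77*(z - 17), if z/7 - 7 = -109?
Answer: 56287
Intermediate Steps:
z = -714 (z = 49 + 7*(-109) = 49 - 763 = -714)
-77*(z - 17) = -77*(-714 - 17) = -77*(-731) = 56287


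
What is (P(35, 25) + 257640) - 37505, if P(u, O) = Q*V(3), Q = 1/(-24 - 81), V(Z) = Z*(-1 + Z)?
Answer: 7704723/35 ≈ 2.2014e+5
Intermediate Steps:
Q = -1/105 (Q = 1/(-105) = -1/105 ≈ -0.0095238)
P(u, O) = -2/35 (P(u, O) = -(-1 + 3)/35 = -2/35)
(P(35, 25) + 257640) - 37505 = (-2/35 + 257640) - 37505 = 9017398/35 - 37505 = 7704723/35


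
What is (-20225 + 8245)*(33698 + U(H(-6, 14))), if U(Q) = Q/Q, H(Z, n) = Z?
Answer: -403714020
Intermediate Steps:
U(Q) = 1
(-20225 + 8245)*(33698 + U(H(-6, 14))) = (-20225 + 8245)*(33698 + 1) = -11980*33699 = -403714020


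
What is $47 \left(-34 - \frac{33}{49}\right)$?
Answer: $- \frac{79853}{49} \approx -1629.7$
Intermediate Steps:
$47 \left(-34 - \frac{33}{49}\right) = 47 \left(- \frac{1699}{49}\right) = - \frac{79853}{49}$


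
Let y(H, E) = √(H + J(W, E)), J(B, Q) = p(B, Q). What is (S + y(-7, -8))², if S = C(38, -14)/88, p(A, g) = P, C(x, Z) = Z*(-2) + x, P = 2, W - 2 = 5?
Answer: -71/16 + 3*I*√5/2 ≈ -4.4375 + 3.3541*I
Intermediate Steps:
W = 7 (W = 2 + 5 = 7)
C(x, Z) = x - 2*Z (C(x, Z) = -2*Z + x = x - 2*Z)
p(A, g) = 2
J(B, Q) = 2
y(H, E) = √(2 + H) (y(H, E) = √(H + 2) = √(2 + H))
S = ¾ (S = (38 - 2*(-14))/88 = (38 + 28)*(1/88) = 66*(1/88) = ¾ ≈ 0.75000)
(S + y(-7, -8))² = (¾ + √(2 - 7))² = (¾ + √(-5))² = (¾ + I*√5)²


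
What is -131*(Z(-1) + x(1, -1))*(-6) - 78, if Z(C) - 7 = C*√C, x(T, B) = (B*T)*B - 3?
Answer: 3852 - 786*I ≈ 3852.0 - 786.0*I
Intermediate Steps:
x(T, B) = -3 + T*B² (x(T, B) = T*B² - 3 = -3 + T*B²)
Z(C) = 7 + C^(3/2) (Z(C) = 7 + C*√C = 7 + C^(3/2))
-131*(Z(-1) + x(1, -1))*(-6) - 78 = -131*((7 + (-1)^(3/2)) + (-3 + 1*(-1)²))*(-6) - 78 = -131*((7 - I) + (-3 + 1*1))*(-6) - 78 = -131*((7 - I) + (-3 + 1))*(-6) - 78 = -131*((7 - I) - 2)*(-6) - 78 = -131*(5 - I)*(-6) - 78 = -131*(-30 + 6*I) - 78 = (3930 - 786*I) - 78 = 3852 - 786*I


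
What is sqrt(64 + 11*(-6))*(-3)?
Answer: -3*I*sqrt(2) ≈ -4.2426*I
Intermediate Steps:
sqrt(64 + 11*(-6))*(-3) = sqrt(64 - 66)*(-3) = sqrt(-2)*(-3) = (I*sqrt(2))*(-3) = -3*I*sqrt(2)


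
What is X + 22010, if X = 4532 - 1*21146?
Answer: 5396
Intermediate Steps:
X = -16614 (X = 4532 - 21146 = -16614)
X + 22010 = -16614 + 22010 = 5396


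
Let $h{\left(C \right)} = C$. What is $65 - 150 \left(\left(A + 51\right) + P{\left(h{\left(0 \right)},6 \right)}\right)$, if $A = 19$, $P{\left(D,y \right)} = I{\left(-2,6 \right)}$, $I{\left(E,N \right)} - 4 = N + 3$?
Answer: $-12385$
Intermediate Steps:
$I{\left(E,N \right)} = 7 + N$ ($I{\left(E,N \right)} = 4 + \left(N + 3\right) = 4 + \left(3 + N\right) = 7 + N$)
$P{\left(D,y \right)} = 13$ ($P{\left(D,y \right)} = 7 + 6 = 13$)
$65 - 150 \left(\left(A + 51\right) + P{\left(h{\left(0 \right)},6 \right)}\right) = 65 - 150 \left(\left(19 + 51\right) + 13\right) = 65 - 150 \left(70 + 13\right) = 65 - 12450 = -12385$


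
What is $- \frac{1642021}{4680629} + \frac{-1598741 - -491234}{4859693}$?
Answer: $- \frac{13163547341456}{22746419986897} \approx -0.57871$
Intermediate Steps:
$- \frac{1642021}{4680629} + \frac{-1598741 - -491234}{4859693} = \left(-1642021\right) \frac{1}{4680629} + \left(-1598741 + 491234\right) \frac{1}{4859693} = - \frac{1642021}{4680629} - \frac{1107507}{4859693} = - \frac{13163547341456}{22746419986897}$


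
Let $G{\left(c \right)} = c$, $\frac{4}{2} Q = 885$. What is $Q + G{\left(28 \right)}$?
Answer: $\frac{941}{2} \approx 470.5$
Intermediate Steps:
$Q = \frac{885}{2}$ ($Q = \frac{1}{2} \cdot 885 = \frac{885}{2} \approx 442.5$)
$Q + G{\left(28 \right)} = \frac{885}{2} + 28 = \frac{941}{2}$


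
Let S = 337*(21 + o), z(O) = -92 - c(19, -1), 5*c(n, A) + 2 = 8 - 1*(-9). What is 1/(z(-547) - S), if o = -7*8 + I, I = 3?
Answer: 1/10689 ≈ 9.3554e-5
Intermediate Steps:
c(n, A) = 3 (c(n, A) = -⅖ + (8 - 1*(-9))/5 = -⅖ + (8 + 9)/5 = -⅖ + (⅕)*17 = -⅖ + 17/5 = 3)
z(O) = -95 (z(O) = -92 - 1*3 = -92 - 3 = -95)
o = -53 (o = -7*8 + 3 = -56 + 3 = -53)
S = -10784 (S = 337*(21 - 53) = 337*(-32) = -10784)
1/(z(-547) - S) = 1/(-95 - 1*(-10784)) = 1/(-95 + 10784) = 1/10689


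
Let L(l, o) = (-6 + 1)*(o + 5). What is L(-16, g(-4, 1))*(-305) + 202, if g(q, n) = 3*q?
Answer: -10473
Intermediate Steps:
L(l, o) = -25 - 5*o (L(l, o) = -5*(5 + o) = -25 - 5*o)
L(-16, g(-4, 1))*(-305) + 202 = (-25 - 15*(-4))*(-305) + 202 = (-25 - 5*(-12))*(-305) + 202 = (-25 + 60)*(-305) + 202 = 35*(-305) + 202 = -10675 + 202 = -10473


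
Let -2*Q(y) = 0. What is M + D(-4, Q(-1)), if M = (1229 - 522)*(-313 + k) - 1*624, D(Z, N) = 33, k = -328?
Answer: -453778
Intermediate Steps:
Q(y) = 0 (Q(y) = -½*0 = 0)
M = -453811 (M = (1229 - 522)*(-313 - 328) - 1*624 = 707*(-641) - 624 = -453187 - 624 = -453811)
M + D(-4, Q(-1)) = -453811 + 33 = -453778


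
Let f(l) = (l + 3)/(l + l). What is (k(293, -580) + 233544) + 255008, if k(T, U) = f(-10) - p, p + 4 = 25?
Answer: 9770627/20 ≈ 4.8853e+5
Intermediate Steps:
f(l) = (3 + l)/(2*l) (f(l) = (3 + l)/((2*l)) = (3 + l)*(1/(2*l)) = (3 + l)/(2*l))
p = 21 (p = -4 + 25 = 21)
k(T, U) = -413/20 (k(T, U) = (½)*(3 - 10)/(-10) - 1*21 = (½)*(-⅒)*(-7) - 21 = 7/20 - 21 = -413/20)
(k(293, -580) + 233544) + 255008 = (-413/20 + 233544) + 255008 = 4670467/20 + 255008 = 9770627/20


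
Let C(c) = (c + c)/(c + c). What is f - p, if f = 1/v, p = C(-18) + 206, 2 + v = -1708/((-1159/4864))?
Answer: -1483361/7166 ≈ -207.00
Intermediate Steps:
C(c) = 1 (C(c) = (2*c)/((2*c)) = (2*c)*(1/(2*c)) = 1)
v = 7166 (v = -2 - 1708/((-1159/4864)) = -2 - 1708/((-1159*1/4864)) = -2 - 1708/(-61/256) = -2 - 1708*(-256/61) = -2 + 7168 = 7166)
p = 207 (p = 1 + 206 = 207)
f = 1/7166 ≈ 0.00013955
f - p = 1/7166 - 1*207 = 1/7166 - 207 = -1483361/7166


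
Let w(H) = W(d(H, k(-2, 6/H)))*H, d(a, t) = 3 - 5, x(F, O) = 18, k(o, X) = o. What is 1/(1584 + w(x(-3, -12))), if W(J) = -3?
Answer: 1/1530 ≈ 0.00065359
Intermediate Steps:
d(a, t) = -2
w(H) = -3*H
1/(1584 + w(x(-3, -12))) = 1/(1584 - 3*18) = 1/(1584 - 54) = 1/1530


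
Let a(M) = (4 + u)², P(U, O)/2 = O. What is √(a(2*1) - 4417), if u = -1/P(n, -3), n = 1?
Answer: I*√158387/6 ≈ 66.33*I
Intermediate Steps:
P(U, O) = 2*O
u = ⅙ (u = -1/(2*(-3)) = -1/(-6) = -1*(-⅙) = ⅙ ≈ 0.16667)
a(M) = 625/36 (a(M) = (4 + ⅙)² = (25/6)² = 625/36)
√(a(2*1) - 4417) = √(625/36 - 4417) = √(-158387/36) = I*√158387/6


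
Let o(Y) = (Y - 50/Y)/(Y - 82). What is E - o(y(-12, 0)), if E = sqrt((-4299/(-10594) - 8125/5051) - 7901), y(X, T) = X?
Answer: -1/12 + I*sqrt(22626784736494749130)/53510294 ≈ -0.083333 + 88.894*I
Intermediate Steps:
o(Y) = (Y - 50/Y)/(-82 + Y)
E = I*sqrt(22626784736494749130)/53510294 (E = sqrt((-4299*(-1/10594) - 8125*1/5051) - 7901) = sqrt((4299/10594 - 8125/5051) - 7901) = sqrt(-64362001/53510294 - 7901) = sqrt(-422849194895/53510294) = I*sqrt(22626784736494749130)/53510294 ≈ 88.894*I)
E - o(y(-12, 0)) = I*sqrt(22626784736494749130)/53510294 - (-50 + (-12)**2)/((-12)*(-82 - 12)) = I*sqrt(22626784736494749130)/53510294 - (-1)*(-50 + 144)/(12*(-94)) = I*sqrt(22626784736494749130)/53510294 - (-1)*(-1)*94/(12*94) = I*sqrt(22626784736494749130)/53510294 - 1*1/12 = I*sqrt(22626784736494749130)/53510294 - 1/12 = -1/12 + I*sqrt(22626784736494749130)/53510294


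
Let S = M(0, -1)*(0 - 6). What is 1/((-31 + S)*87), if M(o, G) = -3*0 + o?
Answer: -1/2697 ≈ -0.00037078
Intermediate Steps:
M(o, G) = o (M(o, G) = 0 + o = o)
S = 0 (S = 0*(0 - 6) = 0*(-6) = 0)
1/((-31 + S)*87) = 1/((-31 + 0)*87) = 1/(-31*87) = 1/(-2697) = -1/2697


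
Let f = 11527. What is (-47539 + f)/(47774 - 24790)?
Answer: -9003/5746 ≈ -1.5668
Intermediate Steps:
(-47539 + f)/(47774 - 24790) = (-47539 + 11527)/(47774 - 24790) = -36012/22984 = -36012*1/22984 = -9003/5746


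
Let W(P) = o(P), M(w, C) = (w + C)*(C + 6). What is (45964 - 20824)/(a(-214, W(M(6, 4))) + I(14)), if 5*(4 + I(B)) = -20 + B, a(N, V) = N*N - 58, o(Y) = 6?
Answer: 31425/57166 ≈ 0.54972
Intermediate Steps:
M(w, C) = (6 + C)*(C + w) (M(w, C) = (C + w)*(6 + C) = (6 + C)*(C + w))
W(P) = 6
a(N, V) = -58 + N² (a(N, V) = N² - 58 = -58 + N²)
I(B) = -8 + B/5 (I(B) = -4 + (-20 + B)/5 = -4 + (-4 + B/5) = -8 + B/5)
(45964 - 20824)/(a(-214, W(M(6, 4))) + I(14)) = (45964 - 20824)/((-58 + (-214)²) + (-8 + (⅕)*14)) = 25140/((-58 + 45796) + (-8 + 14/5)) = 25140/(45738 - 26/5) = 25140/(228664/5) = 25140*(5/228664) = 31425/57166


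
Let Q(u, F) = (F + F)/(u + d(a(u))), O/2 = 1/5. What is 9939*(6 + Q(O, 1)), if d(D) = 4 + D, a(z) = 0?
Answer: 705669/11 ≈ 64152.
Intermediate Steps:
O = ⅖ (O = 2/5 = 2*(⅕) = ⅖ ≈ 0.40000)
Q(u, F) = 2*F/(4 + u) (Q(u, F) = (F + F)/(u + (4 + 0)) = (2*F)/(u + 4) = (2*F)/(4 + u) = 2*F/(4 + u))
9939*(6 + Q(O, 1)) = 9939*(6 + 2*1/(4 + ⅖)) = 9939*(6 + 2*1/(22/5)) = 9939*(6 + 2*1*(5/22)) = 9939*(6 + 5/11) = 9939*(71/11) = 705669/11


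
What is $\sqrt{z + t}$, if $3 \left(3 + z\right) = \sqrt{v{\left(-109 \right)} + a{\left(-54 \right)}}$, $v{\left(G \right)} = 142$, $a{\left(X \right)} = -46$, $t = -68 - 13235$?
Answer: $\frac{\sqrt{-119754 + 12 \sqrt{6}}}{3} \approx 115.34 i$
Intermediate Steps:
$t = -13303$ ($t = -68 - 13235 = -13303$)
$z = -3 + \frac{4 \sqrt{6}}{3}$ ($z = -3 + \frac{\sqrt{142 - 46}}{3} = -3 + \frac{\sqrt{96}}{3} = -3 + \frac{4 \sqrt{6}}{3} \approx 0.26599$)
$\sqrt{z + t} = \sqrt{\left(-3 + \frac{4 \sqrt{6}}{3}\right) - 13303} = \sqrt{-13306 + \frac{4 \sqrt{6}}{3}}$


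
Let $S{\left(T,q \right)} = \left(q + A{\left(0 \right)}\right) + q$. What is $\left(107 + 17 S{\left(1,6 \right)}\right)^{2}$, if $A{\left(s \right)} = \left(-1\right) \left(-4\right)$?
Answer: $143641$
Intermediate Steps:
$A{\left(s \right)} = 4$
$S{\left(T,q \right)} = 4 + 2 q$ ($S{\left(T,q \right)} = \left(q + 4\right) + q = \left(4 + q\right) + q = 4 + 2 q$)
$\left(107 + 17 S{\left(1,6 \right)}\right)^{2} = \left(107 + 17 \left(4 + 2 \cdot 6\right)\right)^{2} = \left(107 + 17 \left(4 + 12\right)\right)^{2} = \left(107 + 17 \cdot 16\right)^{2} = \left(107 + 272\right)^{2} = 379^{2} = 143641$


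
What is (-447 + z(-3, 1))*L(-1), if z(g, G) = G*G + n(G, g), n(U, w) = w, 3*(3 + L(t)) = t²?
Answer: 3592/3 ≈ 1197.3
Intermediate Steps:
L(t) = -3 + t²/3
z(g, G) = g + G² (z(g, G) = G*G + g = G² + g = g + G²)
(-447 + z(-3, 1))*L(-1) = (-447 + (-3 + 1²))*(-3 + (⅓)*(-1)²) = (-447 + (-3 + 1))*(-3 + (⅓)*1) = (-447 - 2)*(-3 + ⅓) = -449*(-8/3) = 3592/3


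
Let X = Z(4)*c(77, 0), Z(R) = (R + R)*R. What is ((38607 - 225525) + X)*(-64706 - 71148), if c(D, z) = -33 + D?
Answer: 25202275540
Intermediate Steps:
Z(R) = 2*R² (Z(R) = (2*R)*R = 2*R²)
X = 1408 (X = (2*4²)*(-33 + 77) = (2*16)*44 = 32*44 = 1408)
((38607 - 225525) + X)*(-64706 - 71148) = ((38607 - 225525) + 1408)*(-64706 - 71148) = (-186918 + 1408)*(-135854) = -185510*(-135854) = 25202275540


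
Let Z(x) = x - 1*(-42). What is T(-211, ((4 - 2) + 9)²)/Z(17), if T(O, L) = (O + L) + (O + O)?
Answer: -512/59 ≈ -8.6780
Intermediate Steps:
T(O, L) = L + 3*O (T(O, L) = (L + O) + 2*O = L + 3*O)
Z(x) = 42 + x (Z(x) = x + 42 = 42 + x)
T(-211, ((4 - 2) + 9)²)/Z(17) = (((4 - 2) + 9)² + 3*(-211))/(42 + 17) = ((2 + 9)² - 633)/59 = (11² - 633)*(1/59) = (121 - 633)*(1/59) = -512*1/59 = -512/59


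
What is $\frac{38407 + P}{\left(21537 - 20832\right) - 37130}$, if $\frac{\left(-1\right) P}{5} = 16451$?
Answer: $\frac{43848}{36425} \approx 1.2038$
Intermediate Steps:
$P = -82255$ ($P = \left(-5\right) 16451 = -82255$)
$\frac{38407 + P}{\left(21537 - 20832\right) - 37130} = \frac{38407 - 82255}{\left(21537 - 20832\right) - 37130} = - \frac{43848}{705 - 37130} = - \frac{43848}{-36425} = \left(-43848\right) \left(- \frac{1}{36425}\right) = \frac{43848}{36425}$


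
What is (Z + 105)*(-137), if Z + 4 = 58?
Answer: -21783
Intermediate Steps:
Z = 54 (Z = -4 + 58 = 54)
(Z + 105)*(-137) = (54 + 105)*(-137) = 159*(-137) = -21783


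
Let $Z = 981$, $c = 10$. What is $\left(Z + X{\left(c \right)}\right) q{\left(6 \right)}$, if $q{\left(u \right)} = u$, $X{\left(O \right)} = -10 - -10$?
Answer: $5886$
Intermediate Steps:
$X{\left(O \right)} = 0$ ($X{\left(O \right)} = -10 + 10 = 0$)
$\left(Z + X{\left(c \right)}\right) q{\left(6 \right)} = \left(981 + 0\right) 6 = 981 \cdot 6 = 5886$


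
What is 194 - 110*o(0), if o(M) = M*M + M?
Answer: 194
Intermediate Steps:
o(M) = M + M² (o(M) = M² + M = M + M²)
194 - 110*o(0) = 194 - 0*(1 + 0) = 194 - 0 = 194 - 110*0 = 194 + 0 = 194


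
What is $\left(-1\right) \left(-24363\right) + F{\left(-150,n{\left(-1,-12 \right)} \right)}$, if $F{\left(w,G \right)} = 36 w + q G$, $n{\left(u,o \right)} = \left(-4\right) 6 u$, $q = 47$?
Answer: $20091$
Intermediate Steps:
$n{\left(u,o \right)} = - 24 u$
$F{\left(w,G \right)} = 36 w + 47 G$
$\left(-1\right) \left(-24363\right) + F{\left(-150,n{\left(-1,-12 \right)} \right)} = \left(-1\right) \left(-24363\right) + \left(36 \left(-150\right) + 47 \left(\left(-24\right) \left(-1\right)\right)\right) = 24363 + \left(-5400 + 47 \cdot 24\right) = 24363 + \left(-5400 + 1128\right) = 24363 - 4272 = 20091$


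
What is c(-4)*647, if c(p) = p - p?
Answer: 0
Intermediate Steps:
c(p) = 0
c(-4)*647 = 0*647 = 0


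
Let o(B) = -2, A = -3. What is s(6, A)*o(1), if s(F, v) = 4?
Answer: -8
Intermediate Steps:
s(6, A)*o(1) = 4*(-2) = -8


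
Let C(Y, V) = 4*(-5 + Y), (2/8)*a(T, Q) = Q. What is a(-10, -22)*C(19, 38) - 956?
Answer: -5884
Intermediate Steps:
a(T, Q) = 4*Q
C(Y, V) = -20 + 4*Y
a(-10, -22)*C(19, 38) - 956 = (4*(-22))*(-20 + 4*19) - 956 = -88*(-20 + 76) - 956 = -88*56 - 956 = -4928 - 956 = -5884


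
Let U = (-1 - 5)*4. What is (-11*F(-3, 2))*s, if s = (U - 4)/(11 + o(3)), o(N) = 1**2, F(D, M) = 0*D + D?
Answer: -77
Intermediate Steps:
F(D, M) = D (F(D, M) = 0 + D = D)
o(N) = 1
U = -24 (U = -6*4 = -24)
s = -7/3 (s = (-24 - 4)/(11 + 1) = -28/12 = -28*1/12 = -7/3 ≈ -2.3333)
(-11*F(-3, 2))*s = -11*(-3)*(-7/3) = 33*(-7/3) = -77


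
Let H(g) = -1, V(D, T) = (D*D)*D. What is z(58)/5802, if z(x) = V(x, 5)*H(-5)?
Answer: -97556/2901 ≈ -33.628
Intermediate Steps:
V(D, T) = D³ (V(D, T) = D²*D = D³)
z(x) = -x³ (z(x) = x³*(-1) = -x³)
z(58)/5802 = -1*58³/5802 = -1*195112*(1/5802) = -195112*1/5802 = -97556/2901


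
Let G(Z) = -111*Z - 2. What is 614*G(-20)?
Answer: 1361852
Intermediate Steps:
G(Z) = -2 - 111*Z
614*G(-20) = 614*(-2 - 111*(-20)) = 614*(-2 + 2220) = 614*2218 = 1361852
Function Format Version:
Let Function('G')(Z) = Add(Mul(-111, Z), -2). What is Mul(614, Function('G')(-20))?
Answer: 1361852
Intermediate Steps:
Function('G')(Z) = Add(-2, Mul(-111, Z))
Mul(614, Function('G')(-20)) = Mul(614, Add(-2, Mul(-111, -20))) = Mul(614, Add(-2, 2220)) = Mul(614, 2218) = 1361852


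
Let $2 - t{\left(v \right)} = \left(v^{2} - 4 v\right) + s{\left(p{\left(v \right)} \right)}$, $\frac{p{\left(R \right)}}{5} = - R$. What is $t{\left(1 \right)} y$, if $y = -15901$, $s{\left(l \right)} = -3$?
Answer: $-127208$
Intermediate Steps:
$p{\left(R \right)} = - 5 R$ ($p{\left(R \right)} = 5 \left(- R\right) = - 5 R$)
$t{\left(v \right)} = 5 - v^{2} + 4 v$ ($t{\left(v \right)} = 2 - \left(\left(v^{2} - 4 v\right) - 3\right) = 2 - \left(-3 + v^{2} - 4 v\right) = 2 + \left(3 - v^{2} + 4 v\right) = 5 - v^{2} + 4 v$)
$t{\left(1 \right)} y = \left(5 - 1^{2} + 4 \cdot 1\right) \left(-15901\right) = \left(5 - 1 + 4\right) \left(-15901\right) = 8 \left(-15901\right) = -127208$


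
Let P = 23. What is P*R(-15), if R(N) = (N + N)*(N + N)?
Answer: 20700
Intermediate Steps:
R(N) = 4*N**2 (R(N) = (2*N)*(2*N) = 4*N**2)
P*R(-15) = 23*(4*(-15)**2) = 23*(4*225) = 23*900 = 20700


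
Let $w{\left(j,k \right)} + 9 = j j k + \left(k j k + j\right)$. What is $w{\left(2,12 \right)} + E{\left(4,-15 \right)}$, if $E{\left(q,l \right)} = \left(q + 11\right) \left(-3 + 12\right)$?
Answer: $464$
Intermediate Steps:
$E{\left(q,l \right)} = 99 + 9 q$ ($E{\left(q,l \right)} = \left(11 + q\right) 9 = 99 + 9 q$)
$w{\left(j,k \right)} = -9 + j + j k^{2} + k j^{2}$ ($w{\left(j,k \right)} = -9 + \left(j j k + \left(k j k + j\right)\right) = -9 + \left(j^{2} k + \left(j k k + j\right)\right) = -9 + \left(k j^{2} + \left(j k^{2} + j\right)\right) = -9 + \left(k j^{2} + \left(j + j k^{2}\right)\right) = -9 + \left(j + j k^{2} + k j^{2}\right) = -9 + j + j k^{2} + k j^{2}$)
$w{\left(2,12 \right)} + E{\left(4,-15 \right)} = \left(-9 + 2 + 2 \cdot 12^{2} + 12 \cdot 2^{2}\right) + \left(99 + 9 \cdot 4\right) = \left(-9 + 2 + 2 \cdot 144 + 12 \cdot 4\right) + \left(99 + 36\right) = \left(-9 + 2 + 288 + 48\right) + 135 = 329 + 135 = 464$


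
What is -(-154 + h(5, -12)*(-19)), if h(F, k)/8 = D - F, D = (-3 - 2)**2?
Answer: 3194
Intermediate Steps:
D = 25 (D = (-5)**2 = 25)
h(F, k) = 200 - 8*F (h(F, k) = 8*(25 - F) = 200 - 8*F)
-(-154 + h(5, -12)*(-19)) = -(-154 + (200 - 8*5)*(-19)) = -(-154 + (200 - 40)*(-19)) = -(-154 + 160*(-19)) = -(-154 - 3040) = -1*(-3194) = 3194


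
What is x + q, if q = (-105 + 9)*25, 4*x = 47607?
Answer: 38007/4 ≈ 9501.8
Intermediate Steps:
x = 47607/4 (x = (¼)*47607 = 47607/4 ≈ 11902.)
q = -2400 (q = -96*25 = -2400)
x + q = 47607/4 - 2400 = 38007/4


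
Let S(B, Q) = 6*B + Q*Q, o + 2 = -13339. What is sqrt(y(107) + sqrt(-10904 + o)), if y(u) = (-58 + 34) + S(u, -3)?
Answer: sqrt(627 + I*sqrt(24245)) ≈ 25.229 + 3.0858*I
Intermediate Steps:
o = -13341 (o = -2 - 13339 = -13341)
S(B, Q) = Q**2 + 6*B (S(B, Q) = 6*B + Q**2 = Q**2 + 6*B)
y(u) = -15 + 6*u (y(u) = (-58 + 34) + ((-3)**2 + 6*u) = -24 + (9 + 6*u) = -15 + 6*u)
sqrt(y(107) + sqrt(-10904 + o)) = sqrt((-15 + 6*107) + sqrt(-10904 - 13341)) = sqrt((-15 + 642) + sqrt(-24245)) = sqrt(627 + I*sqrt(24245))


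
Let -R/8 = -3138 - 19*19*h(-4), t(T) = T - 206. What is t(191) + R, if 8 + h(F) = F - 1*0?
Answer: -9567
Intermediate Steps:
t(T) = -206 + T
h(F) = -8 + F (h(F) = -8 + (F - 1*0) = -8 + (F + 0) = -8 + F)
R = -9552 (R = -8*(-3138 - 19*19*(-8 - 4)) = -8*(-3138 - 361*(-12)) = -8*(-3138 - 1*(-4332)) = -8*(-3138 + 4332) = -8*1194 = -9552)
t(191) + R = (-206 + 191) - 9552 = -15 - 9552 = -9567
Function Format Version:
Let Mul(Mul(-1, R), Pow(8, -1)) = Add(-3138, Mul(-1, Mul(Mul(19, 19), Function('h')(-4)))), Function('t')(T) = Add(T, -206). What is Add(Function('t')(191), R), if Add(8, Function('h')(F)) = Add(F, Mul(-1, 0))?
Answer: -9567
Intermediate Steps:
Function('t')(T) = Add(-206, T)
Function('h')(F) = Add(-8, F) (Function('h')(F) = Add(-8, Add(F, Mul(-1, 0))) = Add(-8, Add(F, 0)) = Add(-8, F))
R = -9552 (R = Mul(-8, Add(-3138, Mul(-1, Mul(Mul(19, 19), Add(-8, -4))))) = Mul(-8, Add(-3138, Mul(-1, Mul(361, -12)))) = Mul(-8, Add(-3138, Mul(-1, -4332))) = Mul(-8, Add(-3138, 4332)) = Mul(-8, 1194) = -9552)
Add(Function('t')(191), R) = Add(Add(-206, 191), -9552) = Add(-15, -9552) = -9567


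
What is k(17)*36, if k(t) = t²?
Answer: 10404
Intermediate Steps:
k(17)*36 = 17²*36 = 289*36 = 10404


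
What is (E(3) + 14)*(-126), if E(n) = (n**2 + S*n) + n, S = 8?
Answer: -6300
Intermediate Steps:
E(n) = n**2 + 9*n (E(n) = (n**2 + 8*n) + n = n**2 + 9*n)
(E(3) + 14)*(-126) = (3*(9 + 3) + 14)*(-126) = (3*12 + 14)*(-126) = (36 + 14)*(-126) = 50*(-126) = -6300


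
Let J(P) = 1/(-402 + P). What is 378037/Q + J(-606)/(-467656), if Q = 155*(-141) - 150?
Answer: -19800622380019/1152566271360 ≈ -17.180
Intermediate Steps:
Q = -22005 (Q = -21855 - 150 = -22005)
378037/Q + J(-606)/(-467656) = 378037/(-22005) + 1/(-402 - 606*(-467656)) = 378037*(-1/22005) - 1/467656/(-1008) = -378037/22005 - 1/1008*(-1/467656) = -378037/22005 + 1/471397248 = -19800622380019/1152566271360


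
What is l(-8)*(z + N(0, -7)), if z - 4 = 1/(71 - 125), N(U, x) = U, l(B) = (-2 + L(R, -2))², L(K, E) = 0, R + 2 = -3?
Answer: 430/27 ≈ 15.926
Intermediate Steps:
R = -5 (R = -2 - 3 = -5)
l(B) = 4 (l(B) = (-2 + 0)² = (-2)² = 4)
z = 215/54 (z = 4 + 1/(71 - 125) = 4 + 1/(-54) = 4 - 1/54 = 215/54 ≈ 3.9815)
l(-8)*(z + N(0, -7)) = 4*(215/54 + 0) = 4*(215/54) = 430/27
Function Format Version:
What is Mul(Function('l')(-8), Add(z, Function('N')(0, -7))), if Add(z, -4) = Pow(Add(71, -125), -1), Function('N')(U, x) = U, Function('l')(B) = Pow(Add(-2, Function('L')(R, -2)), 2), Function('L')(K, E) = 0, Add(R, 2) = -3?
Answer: Rational(430, 27) ≈ 15.926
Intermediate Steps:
R = -5 (R = Add(-2, -3) = -5)
Function('l')(B) = 4 (Function('l')(B) = Pow(Add(-2, 0), 2) = Pow(-2, 2) = 4)
z = Rational(215, 54) (z = Add(4, Pow(Add(71, -125), -1)) = Add(4, Pow(-54, -1)) = Add(4, Rational(-1, 54)) = Rational(215, 54) ≈ 3.9815)
Mul(Function('l')(-8), Add(z, Function('N')(0, -7))) = Mul(4, Add(Rational(215, 54), 0)) = Mul(4, Rational(215, 54)) = Rational(430, 27)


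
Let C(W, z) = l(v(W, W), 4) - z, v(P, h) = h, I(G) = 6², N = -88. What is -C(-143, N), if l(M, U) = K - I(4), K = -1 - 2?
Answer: -49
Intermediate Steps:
I(G) = 36
K = -3
l(M, U) = -39 (l(M, U) = -3 - 1*36 = -3 - 36 = -39)
C(W, z) = -39 - z
-C(-143, N) = -(-39 - 1*(-88)) = -(-39 + 88) = -1*49 = -49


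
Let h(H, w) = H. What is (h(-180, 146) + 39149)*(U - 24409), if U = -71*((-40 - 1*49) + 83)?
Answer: -934593527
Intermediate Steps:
U = 426 (U = -71*((-40 - 49) + 83) = -71*(-89 + 83) = -71*(-6) = 426)
(h(-180, 146) + 39149)*(U - 24409) = (-180 + 39149)*(426 - 24409) = 38969*(-23983) = -934593527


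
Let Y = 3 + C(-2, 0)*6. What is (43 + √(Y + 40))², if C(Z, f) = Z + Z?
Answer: (43 + √19)² ≈ 2242.9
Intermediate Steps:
C(Z, f) = 2*Z
Y = -21 (Y = 3 + (2*(-2))*6 = 3 - 4*6 = 3 - 24 = -21)
(43 + √(Y + 40))² = (43 + √(-21 + 40))² = (43 + √19)²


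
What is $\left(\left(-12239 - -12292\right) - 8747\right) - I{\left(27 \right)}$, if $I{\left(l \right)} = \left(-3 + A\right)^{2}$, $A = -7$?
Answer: $-8794$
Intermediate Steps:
$I{\left(l \right)} = 100$ ($I{\left(l \right)} = \left(-3 - 7\right)^{2} = \left(-10\right)^{2} = 100$)
$\left(\left(-12239 - -12292\right) - 8747\right) - I{\left(27 \right)} = \left(\left(-12239 - -12292\right) - 8747\right) - 100 = \left(\left(-12239 + 12292\right) - 8747\right) - 100 = \left(53 - 8747\right) - 100 = -8694 - 100 = -8794$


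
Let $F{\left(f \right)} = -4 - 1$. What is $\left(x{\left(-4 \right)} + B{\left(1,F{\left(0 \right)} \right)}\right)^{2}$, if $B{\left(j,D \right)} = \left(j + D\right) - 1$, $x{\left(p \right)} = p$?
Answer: $81$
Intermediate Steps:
$F{\left(f \right)} = -5$ ($F{\left(f \right)} = -4 - 1 = -5$)
$B{\left(j,D \right)} = -1 + D + j$ ($B{\left(j,D \right)} = \left(D + j\right) - 1 = -1 + D + j$)
$\left(x{\left(-4 \right)} + B{\left(1,F{\left(0 \right)} \right)}\right)^{2} = \left(-4 - 5\right)^{2} = \left(-9\right)^{2} = 81$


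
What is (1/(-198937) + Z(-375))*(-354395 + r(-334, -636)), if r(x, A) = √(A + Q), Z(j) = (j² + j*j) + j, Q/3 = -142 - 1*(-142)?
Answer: -19802327365196230/198937 + 111752859748*I*√159/198937 ≈ -9.9541e+10 + 7.0834e+6*I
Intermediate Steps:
Q = 0 (Q = 3*(-142 - 1*(-142)) = 3*(-142 + 142) = 3*0 = 0)
Z(j) = j + 2*j² (Z(j) = (j² + j²) + j = 2*j² + j = j + 2*j²)
r(x, A) = √A (r(x, A) = √(A + 0) = √A)
(1/(-198937) + Z(-375))*(-354395 + r(-334, -636)) = (1/(-198937) - 375*(1 + 2*(-375)))*(-354395 + √(-636)) = (-1/198937 - 375*(1 - 750))*(-354395 + 2*I*√159) = (-1/198937 - 375*(-749))*(-354395 + 2*I*√159) = (-1/198937 + 280875)*(-354395 + 2*I*√159) = 55876429874*(-354395 + 2*I*√159)/198937 = -19802327365196230/198937 + 111752859748*I*√159/198937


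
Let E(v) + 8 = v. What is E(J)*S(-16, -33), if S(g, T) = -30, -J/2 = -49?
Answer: -2700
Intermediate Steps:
J = 98 (J = -2*(-49) = 98)
E(v) = -8 + v
E(J)*S(-16, -33) = (-8 + 98)*(-30) = 90*(-30) = -2700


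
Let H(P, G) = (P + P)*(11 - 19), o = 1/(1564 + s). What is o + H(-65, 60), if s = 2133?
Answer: 3844881/3697 ≈ 1040.0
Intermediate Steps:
o = 1/3697 (o = 1/(1564 + 2133) = 1/3697 ≈ 0.00027049)
H(P, G) = -16*P (H(P, G) = (2*P)*(-8) = -16*P)
o + H(-65, 60) = 1/3697 - 16*(-65) = 1/3697 + 1040 = 3844881/3697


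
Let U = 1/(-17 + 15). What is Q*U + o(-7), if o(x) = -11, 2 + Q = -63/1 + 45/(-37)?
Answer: 818/37 ≈ 22.108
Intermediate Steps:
Q = -2450/37 (Q = -2 + (-63/1 + 45/(-37)) = -2 + (-63*1 + 45*(-1/37)) = -2 + (-63 - 45/37) = -2 - 2376/37 = -2450/37 ≈ -66.216)
U = -½ (U = 1/(-2) = -½ ≈ -0.50000)
Q*U + o(-7) = -2450/37*(-½) - 11 = 1225/37 - 11 = 818/37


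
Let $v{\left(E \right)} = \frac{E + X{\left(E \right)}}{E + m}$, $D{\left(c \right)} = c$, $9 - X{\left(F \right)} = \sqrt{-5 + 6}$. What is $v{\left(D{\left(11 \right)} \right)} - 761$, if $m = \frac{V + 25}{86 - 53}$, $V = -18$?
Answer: $- \frac{280943}{370} \approx -759.31$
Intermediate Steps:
$X{\left(F \right)} = 8$ ($X{\left(F \right)} = 9 - \sqrt{-5 + 6} = 9 - \sqrt{1} = 9 - 1 = 8$)
$m = \frac{7}{33}$ ($m = \frac{-18 + 25}{86 - 53} = \frac{7}{33} \approx 0.21212$)
$v{\left(E \right)} = \frac{8 + E}{\frac{7}{33} + E}$ ($v{\left(E \right)} = \frac{E + 8}{E + \frac{7}{33}} = \frac{8 + E}{\frac{7}{33} + E}$)
$v{\left(D{\left(11 \right)} \right)} - 761 = \frac{33 \left(8 + 11\right)}{7 + 33 \cdot 11} - 761 = 33 \frac{1}{7 + 363} \cdot 19 - 761 = 33 \cdot \frac{1}{370} \cdot 19 - 761 = \frac{627}{370} - 761 = - \frac{280943}{370}$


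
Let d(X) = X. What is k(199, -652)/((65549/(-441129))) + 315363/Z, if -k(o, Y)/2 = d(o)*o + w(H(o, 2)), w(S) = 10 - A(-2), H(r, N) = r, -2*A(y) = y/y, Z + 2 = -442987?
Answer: 5160455070287092/9679161987 ≈ 5.3315e+5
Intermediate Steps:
Z = -442989 (Z = -2 - 442987 = -442989)
A(y) = -1/2 (A(y) = -y/(2*y) = -1/2*1 = -1/2)
w(S) = 21/2 (w(S) = 10 - 1*(-1/2) = 10 + 1/2 = 21/2)
k(o, Y) = -21 - 2*o**2 (k(o, Y) = -2*(o*o + 21/2) = -2*(o**2 + 21/2) = -2*(21/2 + o**2) = -21 - 2*o**2)
k(199, -652)/((65549/(-441129))) + 315363/Z = (-21 - 2*199**2)/((65549/(-441129))) + 315363/(-442989) = (-21 - 2*39601)/((65549*(-1/441129))) + 315363*(-1/442989) = (-21 - 79202)/(-65549/441129) - 105121/147663 = -79223*(-441129/65549) - 105121/147663 = 34947562767/65549 - 105121/147663 = 5160455070287092/9679161987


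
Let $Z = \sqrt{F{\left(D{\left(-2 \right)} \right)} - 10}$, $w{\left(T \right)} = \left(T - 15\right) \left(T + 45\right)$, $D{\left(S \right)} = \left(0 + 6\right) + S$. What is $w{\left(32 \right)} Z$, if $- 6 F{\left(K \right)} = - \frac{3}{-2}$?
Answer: $\frac{1309 i \sqrt{41}}{2} \approx 4190.8 i$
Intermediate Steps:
$D{\left(S \right)} = 6 + S$
$F{\left(K \right)} = - \frac{1}{4}$ ($F{\left(K \right)} = - \frac{\left(-3\right) \frac{1}{-2}}{6} = - \frac{\left(-3\right) \left(- \frac{1}{2}\right)}{6} = \left(- \frac{1}{6}\right) \frac{3}{2} = - \frac{1}{4}$)
$w{\left(T \right)} = \left(-15 + T\right) \left(45 + T\right)$
$Z = \frac{i \sqrt{41}}{2}$ ($Z = \sqrt{- \frac{1}{4} - 10} = \sqrt{- \frac{41}{4}} = \frac{i \sqrt{41}}{2} \approx 3.2016 i$)
$w{\left(32 \right)} Z = \left(-675 + 32^{2} + 30 \cdot 32\right) \frac{i \sqrt{41}}{2} = \left(-675 + 1024 + 960\right) \frac{i \sqrt{41}}{2} = 1309 \frac{i \sqrt{41}}{2} = \frac{1309 i \sqrt{41}}{2}$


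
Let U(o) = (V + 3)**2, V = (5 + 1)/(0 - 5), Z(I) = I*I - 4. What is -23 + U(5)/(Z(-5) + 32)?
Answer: -30394/1325 ≈ -22.939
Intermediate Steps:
Z(I) = -4 + I**2 (Z(I) = I**2 - 4 = -4 + I**2)
V = -6/5 (V = 6/(-5) = 6*(-1/5) = -6/5 ≈ -1.2000)
U(o) = 81/25 (U(o) = (-6/5 + 3)**2 = (9/5)**2 = 81/25)
-23 + U(5)/(Z(-5) + 32) = -23 + 81/(25*((-4 + (-5)**2) + 32)) = -23 + 81/(25*((-4 + 25) + 32)) = -23 + 81/(25*(21 + 32)) = -23 + (81/25)/53 = -23 + (81/25)*(1/53) = -23 + 81/1325 = -30394/1325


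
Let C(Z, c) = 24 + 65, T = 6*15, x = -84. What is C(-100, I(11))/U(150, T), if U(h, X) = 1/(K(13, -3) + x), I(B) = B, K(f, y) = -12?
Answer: -8544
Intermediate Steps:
T = 90
C(Z, c) = 89
U(h, X) = -1/96 (U(h, X) = 1/(-12 - 84) = 1/(-96) = -1/96)
C(-100, I(11))/U(150, T) = 89/(-1/96) = 89*(-96) = -8544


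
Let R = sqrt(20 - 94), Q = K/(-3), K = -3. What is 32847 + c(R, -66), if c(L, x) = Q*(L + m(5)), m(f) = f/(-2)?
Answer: 65689/2 + I*sqrt(74) ≈ 32845.0 + 8.6023*I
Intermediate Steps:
m(f) = -f/2 (m(f) = f*(-1/2) = -f/2)
Q = 1 (Q = -3/(-3) = -3*(-1/3) = 1)
R = I*sqrt(74) (R = sqrt(-74) = I*sqrt(74) ≈ 8.6023*I)
c(L, x) = -5/2 + L (c(L, x) = 1*(L - 1/2*5) = 1*(L - 5/2) = 1*(-5/2 + L) = -5/2 + L)
32847 + c(R, -66) = 32847 + (-5/2 + I*sqrt(74)) = 65689/2 + I*sqrt(74)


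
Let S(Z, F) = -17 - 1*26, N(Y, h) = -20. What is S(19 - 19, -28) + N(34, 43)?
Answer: -63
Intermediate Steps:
S(Z, F) = -43 (S(Z, F) = -17 - 26 = -43)
S(19 - 19, -28) + N(34, 43) = -43 - 20 = -63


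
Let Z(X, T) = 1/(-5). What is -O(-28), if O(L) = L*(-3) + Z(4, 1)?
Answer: -419/5 ≈ -83.800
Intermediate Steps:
Z(X, T) = -⅕
O(L) = -⅕ - 3*L (O(L) = L*(-3) - ⅕ = -3*L - ⅕ = -⅕ - 3*L)
-O(-28) = -(-⅕ - 3*(-28)) = -(-⅕ + 84) = -1*419/5 = -419/5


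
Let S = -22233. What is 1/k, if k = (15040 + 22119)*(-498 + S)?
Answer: -1/844661229 ≈ -1.1839e-9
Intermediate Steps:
k = -844661229 (k = (15040 + 22119)*(-498 - 22233) = 37159*(-22731) = -844661229)
1/k = 1/(-844661229) = -1/844661229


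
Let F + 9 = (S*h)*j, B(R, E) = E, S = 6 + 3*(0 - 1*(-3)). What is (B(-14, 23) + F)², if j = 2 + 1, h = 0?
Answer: 196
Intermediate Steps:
S = 15 (S = 6 + 3*(0 + 3) = 6 + 3*3 = 6 + 9 = 15)
j = 3
F = -9 (F = -9 + (15*0)*3 = -9 + 0*3 = -9 + 0 = -9)
(B(-14, 23) + F)² = (23 - 9)² = 14² = 196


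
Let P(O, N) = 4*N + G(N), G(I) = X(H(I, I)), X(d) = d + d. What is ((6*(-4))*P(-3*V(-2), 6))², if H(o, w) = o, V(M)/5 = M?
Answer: 746496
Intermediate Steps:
V(M) = 5*M
X(d) = 2*d
G(I) = 2*I
P(O, N) = 6*N (P(O, N) = 4*N + 2*N = 6*N)
((6*(-4))*P(-3*V(-2), 6))² = ((6*(-4))*(6*6))² = (-24*36)² = (-864)² = 746496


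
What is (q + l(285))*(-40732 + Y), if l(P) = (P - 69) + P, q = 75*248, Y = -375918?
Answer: -7958431650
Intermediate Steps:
q = 18600
l(P) = -69 + 2*P (l(P) = (-69 + P) + P = -69 + 2*P)
(q + l(285))*(-40732 + Y) = (18600 + (-69 + 2*285))*(-40732 - 375918) = (18600 + (-69 + 570))*(-416650) = (18600 + 501)*(-416650) = 19101*(-416650) = -7958431650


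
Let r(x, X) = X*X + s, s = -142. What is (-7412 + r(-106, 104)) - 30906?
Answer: -27644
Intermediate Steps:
r(x, X) = -142 + X**2 (r(x, X) = X*X - 142 = X**2 - 142 = -142 + X**2)
(-7412 + r(-106, 104)) - 30906 = (-7412 + (-142 + 104**2)) - 30906 = (-7412 + (-142 + 10816)) - 30906 = (-7412 + 10674) - 30906 = 3262 - 30906 = -27644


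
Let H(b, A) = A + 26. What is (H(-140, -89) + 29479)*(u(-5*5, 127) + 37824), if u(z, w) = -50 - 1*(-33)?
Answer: 1112130712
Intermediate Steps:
u(z, w) = -17 (u(z, w) = -50 + 33 = -17)
H(b, A) = 26 + A
(H(-140, -89) + 29479)*(u(-5*5, 127) + 37824) = ((26 - 89) + 29479)*(-17 + 37824) = (-63 + 29479)*37807 = 29416*37807 = 1112130712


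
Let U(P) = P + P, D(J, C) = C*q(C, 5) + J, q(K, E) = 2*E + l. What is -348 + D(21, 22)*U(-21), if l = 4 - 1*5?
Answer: -9546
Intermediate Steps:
l = -1 (l = 4 - 5 = -1)
q(K, E) = -1 + 2*E (q(K, E) = 2*E - 1 = -1 + 2*E)
D(J, C) = J + 9*C (D(J, C) = C*(-1 + 2*5) + J = C*(-1 + 10) + J = C*9 + J = 9*C + J = J + 9*C)
U(P) = 2*P
-348 + D(21, 22)*U(-21) = -348 + (21 + 9*22)*(2*(-21)) = -348 + (21 + 198)*(-42) = -348 + 219*(-42) = -348 - 9198 = -9546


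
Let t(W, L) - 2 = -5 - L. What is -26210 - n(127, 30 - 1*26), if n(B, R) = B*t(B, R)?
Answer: -25321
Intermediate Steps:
t(W, L) = -3 - L (t(W, L) = 2 + (-5 - L) = -3 - L)
n(B, R) = B*(-3 - R)
-26210 - n(127, 30 - 1*26) = -26210 - (-1)*127*(3 + (30 - 1*26)) = -26210 - (-1)*127*(3 + (30 - 26)) = -26210 - (-1)*127*(3 + 4) = -26210 - (-1)*127*7 = -26210 - 1*(-889) = -26210 + 889 = -25321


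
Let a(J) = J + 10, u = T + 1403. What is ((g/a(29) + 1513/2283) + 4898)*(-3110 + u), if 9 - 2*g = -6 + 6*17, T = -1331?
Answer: -441586386185/29679 ≈ -1.4879e+7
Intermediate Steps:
g = -87/2 (g = 9/2 - (-6 + 6*17)/2 = 9/2 - (-6 + 102)/2 = 9/2 - ½*96 = 9/2 - 48 = -87/2 ≈ -43.500)
u = 72 (u = -1331 + 1403 = 72)
a(J) = 10 + J
((g/a(29) + 1513/2283) + 4898)*(-3110 + u) = ((-87/(2*(10 + 29)) + 1513/2283) + 4898)*(-3110 + 72) = ((-87/2/39 + 1513*(1/2283)) + 4898)*(-3038) = ((-87/2*1/39 + 1513/2283) + 4898)*(-3038) = ((-29/26 + 1513/2283) + 4898)*(-3038) = (-26869/59358 + 4898)*(-3038) = (290708615/59358)*(-3038) = -441586386185/29679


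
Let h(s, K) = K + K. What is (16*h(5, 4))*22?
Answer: 2816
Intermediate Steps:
h(s, K) = 2*K
(16*h(5, 4))*22 = (16*(2*4))*22 = (16*8)*22 = 128*22 = 2816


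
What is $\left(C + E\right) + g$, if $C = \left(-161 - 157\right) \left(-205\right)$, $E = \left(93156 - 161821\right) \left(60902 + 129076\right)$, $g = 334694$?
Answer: $-13044439486$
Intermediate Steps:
$E = -13044839370$ ($E = \left(-68665\right) 189978 = -13044839370$)
$C = 65190$ ($C = \left(-318\right) \left(-205\right) = 65190$)
$\left(C + E\right) + g = \left(65190 - 13044839370\right) + 334694 = -13044774180 + 334694 = -13044439486$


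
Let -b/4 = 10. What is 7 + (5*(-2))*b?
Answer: 407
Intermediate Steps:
b = -40 (b = -4*10 = -40)
7 + (5*(-2))*b = 7 + (5*(-2))*(-40) = 7 - 10*(-40) = 7 + 400 = 407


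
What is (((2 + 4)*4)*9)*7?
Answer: 1512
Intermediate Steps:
(((2 + 4)*4)*9)*7 = ((6*4)*9)*7 = (24*9)*7 = 216*7 = 1512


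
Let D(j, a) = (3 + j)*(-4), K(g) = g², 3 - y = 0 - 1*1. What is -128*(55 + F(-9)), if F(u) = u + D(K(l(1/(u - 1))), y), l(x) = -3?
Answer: 256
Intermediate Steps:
y = 4 (y = 3 - (0 - 1*1) = 3 - (0 - 1) = 3 - 1*(-1) = 3 + 1 = 4)
D(j, a) = -12 - 4*j
F(u) = -48 + u (F(u) = u + (-12 - 4*(-3)²) = u + (-12 - 4*9) = u + (-12 - 36) = u - 48 = -48 + u)
-128*(55 + F(-9)) = -128*(55 + (-48 - 9)) = -128*(55 - 57) = -128*(-2) = 256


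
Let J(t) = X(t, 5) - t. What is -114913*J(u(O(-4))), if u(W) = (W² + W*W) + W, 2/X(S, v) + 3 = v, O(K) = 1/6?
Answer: -804391/9 ≈ -89377.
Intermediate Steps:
O(K) = ⅙
X(S, v) = 2/(-3 + v)
u(W) = W + 2*W² (u(W) = (W² + W²) + W = 2*W² + W = W + 2*W²)
J(t) = 1 - t (J(t) = 2/(-3 + 5) - t = 2/2 - t = 2*(½) - t = 1 - t)
-114913*J(u(O(-4))) = -114913*(1 - (1 + 2*(⅙))/6) = -114913*(1 - (1 + ⅓)/6) = -114913*(1 - 4/(6*3)) = -114913*(1 - 1*2/9) = -114913*(1 - 2/9) = -114913*7/9 = -804391/9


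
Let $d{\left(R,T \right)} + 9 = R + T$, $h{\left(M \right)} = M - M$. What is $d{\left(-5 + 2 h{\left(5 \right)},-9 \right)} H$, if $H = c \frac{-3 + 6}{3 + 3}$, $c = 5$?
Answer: $- \frac{115}{2} \approx -57.5$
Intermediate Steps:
$h{\left(M \right)} = 0$
$d{\left(R,T \right)} = -9 + R + T$ ($d{\left(R,T \right)} = -9 + \left(R + T\right) = -9 + R + T$)
$H = \frac{5}{2}$ ($H = 5 \frac{-3 + 6}{3 + 3} = 5 \cdot \frac{3}{6} = 5 \cdot 3 \cdot \frac{1}{6} = 5 \cdot \frac{1}{2} = \frac{5}{2} \approx 2.5$)
$d{\left(-5 + 2 h{\left(5 \right)},-9 \right)} H = \left(-9 + \left(-5 + 2 \cdot 0\right) - 9\right) \frac{5}{2} = \left(-9 + \left(-5 + 0\right) - 9\right) \frac{5}{2} = \left(-9 - 5 - 9\right) \frac{5}{2} = \left(-23\right) \frac{5}{2} = - \frac{115}{2}$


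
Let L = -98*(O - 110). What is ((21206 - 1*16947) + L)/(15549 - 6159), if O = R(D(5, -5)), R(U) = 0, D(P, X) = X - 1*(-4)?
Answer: 5013/3130 ≈ 1.6016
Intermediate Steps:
D(P, X) = 4 + X (D(P, X) = X + 4 = 4 + X)
O = 0
L = 10780 (L = -98*(0 - 110) = -98*(-110) = 10780)
((21206 - 1*16947) + L)/(15549 - 6159) = ((21206 - 1*16947) + 10780)/(15549 - 6159) = ((21206 - 16947) + 10780)/9390 = (4259 + 10780)*(1/9390) = 15039*(1/9390) = 5013/3130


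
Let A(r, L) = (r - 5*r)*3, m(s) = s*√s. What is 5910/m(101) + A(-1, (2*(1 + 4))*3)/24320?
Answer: 3/6080 + 5910*√101/10201 ≈ 5.8229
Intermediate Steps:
m(s) = s^(3/2)
A(r, L) = -12*r (A(r, L) = -4*r*3 = -12*r)
5910/m(101) + A(-1, (2*(1 + 4))*3)/24320 = 5910/(101^(3/2)) - 12*(-1)/24320 = 5910/((101*√101)) + 12*(1/24320) = 5910*(√101/10201) + 3/6080 = 5910*√101/10201 + 3/6080 = 3/6080 + 5910*√101/10201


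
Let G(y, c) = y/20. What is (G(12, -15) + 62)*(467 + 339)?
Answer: 252278/5 ≈ 50456.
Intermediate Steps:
G(y, c) = y/20 (G(y, c) = y*(1/20) = y/20)
(G(12, -15) + 62)*(467 + 339) = ((1/20)*12 + 62)*(467 + 339) = (⅗ + 62)*806 = (313/5)*806 = 252278/5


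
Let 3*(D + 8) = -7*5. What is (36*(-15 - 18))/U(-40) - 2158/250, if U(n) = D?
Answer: 381839/7375 ≈ 51.775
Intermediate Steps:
D = -59/3 (D = -8 + (-7*5)/3 = -8 + (⅓)*(-35) = -8 - 35/3 = -59/3 ≈ -19.667)
U(n) = -59/3
(36*(-15 - 18))/U(-40) - 2158/250 = (36*(-15 - 18))/(-59/3) - 2158/250 = (36*(-33))*(-3/59) - 2158*1/250 = -1188*(-3/59) - 1079/125 = 3564/59 - 1079/125 = 381839/7375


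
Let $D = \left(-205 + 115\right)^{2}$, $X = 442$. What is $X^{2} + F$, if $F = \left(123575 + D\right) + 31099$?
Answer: $358138$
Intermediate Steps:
$D = 8100$ ($D = \left(-90\right)^{2} = 8100$)
$F = 162774$ ($F = \left(123575 + 8100\right) + 31099 = 131675 + 31099 = 162774$)
$X^{2} + F = 442^{2} + 162774 = 195364 + 162774 = 358138$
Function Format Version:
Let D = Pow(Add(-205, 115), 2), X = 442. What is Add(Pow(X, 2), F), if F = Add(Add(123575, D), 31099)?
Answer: 358138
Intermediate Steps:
D = 8100 (D = Pow(-90, 2) = 8100)
F = 162774 (F = Add(Add(123575, 8100), 31099) = Add(131675, 31099) = 162774)
Add(Pow(X, 2), F) = Add(Pow(442, 2), 162774) = Add(195364, 162774) = 358138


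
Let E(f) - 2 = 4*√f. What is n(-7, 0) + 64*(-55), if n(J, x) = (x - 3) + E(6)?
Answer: -3521 + 4*√6 ≈ -3511.2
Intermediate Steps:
E(f) = 2 + 4*√f
n(J, x) = -1 + x + 4*√6 (n(J, x) = (x - 3) + (2 + 4*√6) = (-3 + x) + (2 + 4*√6) = -1 + x + 4*√6)
n(-7, 0) + 64*(-55) = (-1 + 0 + 4*√6) + 64*(-55) = (-1 + 4*√6) - 3520 = -3521 + 4*√6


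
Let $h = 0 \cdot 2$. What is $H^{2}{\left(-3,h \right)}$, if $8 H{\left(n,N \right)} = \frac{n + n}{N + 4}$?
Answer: $\frac{9}{256} \approx 0.035156$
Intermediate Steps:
$h = 0$
$H{\left(n,N \right)} = \frac{n}{4 \left(4 + N\right)}$ ($H{\left(n,N \right)} = \frac{\left(n + n\right) \frac{1}{N + 4}}{8} = \frac{2 n \frac{1}{4 + N}}{8} = \frac{n}{4 \left(4 + N\right)}$)
$H^{2}{\left(-3,h \right)} = \left(\frac{1}{4} \left(-3\right) \frac{1}{4 + 0}\right)^{2} = \left(\frac{1}{4} \left(-3\right) \frac{1}{4}\right)^{2} = \left(- \frac{3}{16}\right)^{2} = \frac{9}{256}$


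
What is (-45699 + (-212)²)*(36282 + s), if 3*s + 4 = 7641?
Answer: -87944665/3 ≈ -2.9315e+7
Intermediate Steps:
s = 7637/3 (s = -4/3 + (⅓)*7641 = -4/3 + 2547 = 7637/3 ≈ 2545.7)
(-45699 + (-212)²)*(36282 + s) = (-45699 + (-212)²)*(36282 + 7637/3) = (-45699 + 44944)*(116483/3) = -755*116483/3 = -87944665/3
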